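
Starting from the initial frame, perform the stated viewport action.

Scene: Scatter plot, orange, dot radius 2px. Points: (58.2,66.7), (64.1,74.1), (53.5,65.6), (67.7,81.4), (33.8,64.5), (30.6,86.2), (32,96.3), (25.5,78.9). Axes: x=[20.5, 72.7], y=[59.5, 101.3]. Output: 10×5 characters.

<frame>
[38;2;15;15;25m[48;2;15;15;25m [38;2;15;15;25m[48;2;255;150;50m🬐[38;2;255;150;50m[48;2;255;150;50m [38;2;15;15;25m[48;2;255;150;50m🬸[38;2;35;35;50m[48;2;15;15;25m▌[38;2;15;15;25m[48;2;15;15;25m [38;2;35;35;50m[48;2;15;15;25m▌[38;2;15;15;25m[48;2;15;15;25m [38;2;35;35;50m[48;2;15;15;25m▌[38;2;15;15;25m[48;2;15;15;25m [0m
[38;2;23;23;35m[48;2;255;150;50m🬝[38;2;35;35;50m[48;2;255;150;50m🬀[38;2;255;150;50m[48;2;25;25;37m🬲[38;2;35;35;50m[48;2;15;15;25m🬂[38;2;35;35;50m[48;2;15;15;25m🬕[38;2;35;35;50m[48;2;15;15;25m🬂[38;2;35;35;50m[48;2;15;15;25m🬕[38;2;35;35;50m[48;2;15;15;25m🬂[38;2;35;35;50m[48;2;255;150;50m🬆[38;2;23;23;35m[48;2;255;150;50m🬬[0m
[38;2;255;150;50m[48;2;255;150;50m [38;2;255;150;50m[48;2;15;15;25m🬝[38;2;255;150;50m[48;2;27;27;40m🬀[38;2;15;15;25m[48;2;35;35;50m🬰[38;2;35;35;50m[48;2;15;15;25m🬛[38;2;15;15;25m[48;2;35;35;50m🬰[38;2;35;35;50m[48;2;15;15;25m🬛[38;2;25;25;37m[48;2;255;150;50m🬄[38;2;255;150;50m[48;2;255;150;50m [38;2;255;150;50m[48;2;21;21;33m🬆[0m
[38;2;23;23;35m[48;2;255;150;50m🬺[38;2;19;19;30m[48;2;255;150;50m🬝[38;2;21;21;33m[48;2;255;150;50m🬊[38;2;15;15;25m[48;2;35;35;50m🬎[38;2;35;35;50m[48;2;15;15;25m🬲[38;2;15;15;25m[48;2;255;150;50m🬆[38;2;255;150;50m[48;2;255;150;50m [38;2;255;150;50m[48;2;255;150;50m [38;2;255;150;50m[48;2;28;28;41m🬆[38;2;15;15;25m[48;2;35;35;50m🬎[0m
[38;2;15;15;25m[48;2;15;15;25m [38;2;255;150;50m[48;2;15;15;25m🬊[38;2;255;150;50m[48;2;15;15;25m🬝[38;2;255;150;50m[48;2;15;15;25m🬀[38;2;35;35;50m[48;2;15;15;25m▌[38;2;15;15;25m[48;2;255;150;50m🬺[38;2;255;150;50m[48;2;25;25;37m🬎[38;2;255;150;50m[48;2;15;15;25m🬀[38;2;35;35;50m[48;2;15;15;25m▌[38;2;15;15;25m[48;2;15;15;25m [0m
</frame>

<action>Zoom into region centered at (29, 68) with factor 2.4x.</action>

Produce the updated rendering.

<frame>
[38;2;15;15;25m[48;2;15;15;25m [38;2;15;15;25m[48;2;15;15;25m [38;2;35;35;50m[48;2;15;15;25m▌[38;2;15;15;25m[48;2;15;15;25m [38;2;35;35;50m[48;2;15;15;25m▌[38;2;15;15;25m[48;2;15;15;25m [38;2;35;35;50m[48;2;15;15;25m▌[38;2;15;15;25m[48;2;15;15;25m [38;2;35;35;50m[48;2;15;15;25m▌[38;2;15;15;25m[48;2;15;15;25m [0m
[38;2;35;35;50m[48;2;15;15;25m🬂[38;2;35;35;50m[48;2;15;15;25m🬂[38;2;35;35;50m[48;2;15;15;25m🬕[38;2;35;35;50m[48;2;15;15;25m🬂[38;2;35;35;50m[48;2;15;15;25m🬕[38;2;35;35;50m[48;2;15;15;25m🬂[38;2;35;35;50m[48;2;15;15;25m🬕[38;2;35;35;50m[48;2;15;15;25m🬂[38;2;35;35;50m[48;2;15;15;25m🬕[38;2;35;35;50m[48;2;15;15;25m🬂[0m
[38;2;15;15;25m[48;2;35;35;50m🬰[38;2;15;15;25m[48;2;35;35;50m🬰[38;2;35;35;50m[48;2;15;15;25m🬛[38;2;15;15;25m[48;2;35;35;50m🬰[38;2;35;35;50m[48;2;15;15;25m🬛[38;2;15;15;25m[48;2;35;35;50m🬰[38;2;28;28;41m[48;2;255;150;50m🬆[38;2;23;23;35m[48;2;255;150;50m🬬[38;2;35;35;50m[48;2;15;15;25m🬛[38;2;15;15;25m[48;2;35;35;50m🬰[0m
[38;2;15;15;25m[48;2;35;35;50m🬎[38;2;15;15;25m[48;2;35;35;50m🬎[38;2;35;35;50m[48;2;15;15;25m🬲[38;2;15;15;25m[48;2;35;35;50m🬎[38;2;35;35;50m[48;2;15;15;25m🬲[38;2;23;23;35m[48;2;255;150;50m🬺[38;2;255;150;50m[48;2;35;35;50m🬬[38;2;255;150;50m[48;2;28;28;41m🬆[38;2;35;35;50m[48;2;15;15;25m🬲[38;2;15;15;25m[48;2;35;35;50m🬎[0m
[38;2;15;15;25m[48;2;15;15;25m [38;2;15;15;25m[48;2;15;15;25m [38;2;35;35;50m[48;2;15;15;25m▌[38;2;15;15;25m[48;2;15;15;25m [38;2;35;35;50m[48;2;15;15;25m▌[38;2;15;15;25m[48;2;15;15;25m [38;2;35;35;50m[48;2;15;15;25m▌[38;2;15;15;25m[48;2;15;15;25m [38;2;35;35;50m[48;2;15;15;25m▌[38;2;15;15;25m[48;2;15;15;25m [0m
</frame>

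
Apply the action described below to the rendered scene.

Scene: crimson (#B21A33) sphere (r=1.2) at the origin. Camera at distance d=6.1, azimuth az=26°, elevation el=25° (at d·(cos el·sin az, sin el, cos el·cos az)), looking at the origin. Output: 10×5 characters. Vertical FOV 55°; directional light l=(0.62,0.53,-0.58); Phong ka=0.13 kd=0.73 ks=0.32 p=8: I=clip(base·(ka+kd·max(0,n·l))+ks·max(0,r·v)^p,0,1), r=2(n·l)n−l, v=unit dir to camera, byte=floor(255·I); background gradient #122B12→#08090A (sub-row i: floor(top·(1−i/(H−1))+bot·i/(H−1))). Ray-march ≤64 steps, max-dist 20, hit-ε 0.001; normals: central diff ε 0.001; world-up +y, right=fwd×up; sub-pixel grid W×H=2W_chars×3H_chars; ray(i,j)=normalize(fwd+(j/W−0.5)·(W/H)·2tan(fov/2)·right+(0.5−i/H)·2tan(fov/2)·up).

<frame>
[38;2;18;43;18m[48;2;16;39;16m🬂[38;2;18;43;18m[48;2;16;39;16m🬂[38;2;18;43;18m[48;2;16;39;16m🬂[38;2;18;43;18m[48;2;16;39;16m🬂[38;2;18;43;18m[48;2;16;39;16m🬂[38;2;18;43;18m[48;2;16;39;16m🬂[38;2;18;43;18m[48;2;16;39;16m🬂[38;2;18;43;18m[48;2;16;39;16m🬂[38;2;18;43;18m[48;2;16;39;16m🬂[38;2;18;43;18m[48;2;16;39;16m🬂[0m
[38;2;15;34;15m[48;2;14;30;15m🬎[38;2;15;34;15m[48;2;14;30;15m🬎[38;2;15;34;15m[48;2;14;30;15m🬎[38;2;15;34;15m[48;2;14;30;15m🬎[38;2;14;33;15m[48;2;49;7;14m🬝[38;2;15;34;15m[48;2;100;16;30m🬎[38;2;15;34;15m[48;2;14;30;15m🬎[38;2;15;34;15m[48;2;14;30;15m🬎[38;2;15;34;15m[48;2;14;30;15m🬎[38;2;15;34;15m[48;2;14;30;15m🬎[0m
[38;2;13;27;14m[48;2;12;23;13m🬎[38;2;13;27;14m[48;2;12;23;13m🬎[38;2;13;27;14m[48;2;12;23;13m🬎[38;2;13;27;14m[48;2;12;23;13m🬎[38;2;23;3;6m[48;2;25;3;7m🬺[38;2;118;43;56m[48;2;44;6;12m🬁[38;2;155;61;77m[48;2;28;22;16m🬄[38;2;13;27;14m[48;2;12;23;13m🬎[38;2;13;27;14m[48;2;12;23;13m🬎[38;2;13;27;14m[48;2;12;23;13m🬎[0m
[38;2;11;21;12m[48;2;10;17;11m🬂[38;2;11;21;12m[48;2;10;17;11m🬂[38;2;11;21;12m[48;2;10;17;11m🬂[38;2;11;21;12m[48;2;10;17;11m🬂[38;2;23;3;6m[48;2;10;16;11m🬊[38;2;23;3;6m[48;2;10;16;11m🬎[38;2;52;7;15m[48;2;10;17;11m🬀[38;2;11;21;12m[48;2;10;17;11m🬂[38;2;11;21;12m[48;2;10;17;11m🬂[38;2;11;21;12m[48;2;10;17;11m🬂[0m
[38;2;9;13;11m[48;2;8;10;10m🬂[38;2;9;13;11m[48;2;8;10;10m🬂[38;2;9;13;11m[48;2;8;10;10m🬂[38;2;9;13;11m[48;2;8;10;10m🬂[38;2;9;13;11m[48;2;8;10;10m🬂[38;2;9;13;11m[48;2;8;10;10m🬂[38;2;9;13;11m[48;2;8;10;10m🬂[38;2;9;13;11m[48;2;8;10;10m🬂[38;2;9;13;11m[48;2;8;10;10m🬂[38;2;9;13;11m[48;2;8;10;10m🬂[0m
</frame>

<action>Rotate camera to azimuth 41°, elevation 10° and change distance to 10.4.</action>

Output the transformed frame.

<frame>
[38;2;18;43;18m[48;2;16;39;16m🬂[38;2;18;43;18m[48;2;16;39;16m🬂[38;2;18;43;18m[48;2;16;39;16m🬂[38;2;18;43;18m[48;2;16;39;16m🬂[38;2;18;43;18m[48;2;16;39;16m🬂[38;2;18;43;18m[48;2;16;39;16m🬂[38;2;18;43;18m[48;2;16;39;16m🬂[38;2;18;43;18m[48;2;16;39;16m🬂[38;2;18;43;18m[48;2;16;39;16m🬂[38;2;18;43;18m[48;2;16;39;16m🬂[0m
[38;2;15;34;15m[48;2;14;30;15m🬎[38;2;15;34;15m[48;2;14;30;15m🬎[38;2;15;34;15m[48;2;14;30;15m🬎[38;2;15;34;15m[48;2;14;30;15m🬎[38;2;15;34;15m[48;2;14;30;15m🬎[38;2;15;34;15m[48;2;14;30;15m🬎[38;2;15;34;15m[48;2;14;30;15m🬎[38;2;15;34;15m[48;2;14;30;15m🬎[38;2;15;34;15m[48;2;14;30;15m🬎[38;2;15;34;15m[48;2;14;30;15m🬎[0m
[38;2;13;27;14m[48;2;12;23;13m🬎[38;2;13;27;14m[48;2;12;23;13m🬎[38;2;13;27;14m[48;2;12;23;13m🬎[38;2;13;27;14m[48;2;12;23;13m🬎[38;2;12;26;13m[48;2;23;3;6m🬕[38;2;183;91;106m[48;2;48;12;15m🬇[38;2;13;27;14m[48;2;12;23;13m🬎[38;2;13;27;14m[48;2;12;23;13m🬎[38;2;13;27;14m[48;2;12;23;13m🬎[38;2;13;27;14m[48;2;12;23;13m🬎[0m
[38;2;11;21;12m[48;2;10;17;11m🬂[38;2;11;21;12m[48;2;10;17;11m🬂[38;2;11;21;12m[48;2;10;17;11m🬂[38;2;11;21;12m[48;2;10;17;11m🬂[38;2;11;21;12m[48;2;10;17;11m🬂[38;2;23;3;6m[48;2;10;17;11m🬀[38;2;11;21;12m[48;2;10;17;11m🬂[38;2;11;21;12m[48;2;10;17;11m🬂[38;2;11;21;12m[48;2;10;17;11m🬂[38;2;11;21;12m[48;2;10;17;11m🬂[0m
[38;2;9;13;11m[48;2;8;10;10m🬂[38;2;9;13;11m[48;2;8;10;10m🬂[38;2;9;13;11m[48;2;8;10;10m🬂[38;2;9;13;11m[48;2;8;10;10m🬂[38;2;9;13;11m[48;2;8;10;10m🬂[38;2;9;13;11m[48;2;8;10;10m🬂[38;2;9;13;11m[48;2;8;10;10m🬂[38;2;9;13;11m[48;2;8;10;10m🬂[38;2;9;13;11m[48;2;8;10;10m🬂[38;2;9;13;11m[48;2;8;10;10m🬂[0m
</frame>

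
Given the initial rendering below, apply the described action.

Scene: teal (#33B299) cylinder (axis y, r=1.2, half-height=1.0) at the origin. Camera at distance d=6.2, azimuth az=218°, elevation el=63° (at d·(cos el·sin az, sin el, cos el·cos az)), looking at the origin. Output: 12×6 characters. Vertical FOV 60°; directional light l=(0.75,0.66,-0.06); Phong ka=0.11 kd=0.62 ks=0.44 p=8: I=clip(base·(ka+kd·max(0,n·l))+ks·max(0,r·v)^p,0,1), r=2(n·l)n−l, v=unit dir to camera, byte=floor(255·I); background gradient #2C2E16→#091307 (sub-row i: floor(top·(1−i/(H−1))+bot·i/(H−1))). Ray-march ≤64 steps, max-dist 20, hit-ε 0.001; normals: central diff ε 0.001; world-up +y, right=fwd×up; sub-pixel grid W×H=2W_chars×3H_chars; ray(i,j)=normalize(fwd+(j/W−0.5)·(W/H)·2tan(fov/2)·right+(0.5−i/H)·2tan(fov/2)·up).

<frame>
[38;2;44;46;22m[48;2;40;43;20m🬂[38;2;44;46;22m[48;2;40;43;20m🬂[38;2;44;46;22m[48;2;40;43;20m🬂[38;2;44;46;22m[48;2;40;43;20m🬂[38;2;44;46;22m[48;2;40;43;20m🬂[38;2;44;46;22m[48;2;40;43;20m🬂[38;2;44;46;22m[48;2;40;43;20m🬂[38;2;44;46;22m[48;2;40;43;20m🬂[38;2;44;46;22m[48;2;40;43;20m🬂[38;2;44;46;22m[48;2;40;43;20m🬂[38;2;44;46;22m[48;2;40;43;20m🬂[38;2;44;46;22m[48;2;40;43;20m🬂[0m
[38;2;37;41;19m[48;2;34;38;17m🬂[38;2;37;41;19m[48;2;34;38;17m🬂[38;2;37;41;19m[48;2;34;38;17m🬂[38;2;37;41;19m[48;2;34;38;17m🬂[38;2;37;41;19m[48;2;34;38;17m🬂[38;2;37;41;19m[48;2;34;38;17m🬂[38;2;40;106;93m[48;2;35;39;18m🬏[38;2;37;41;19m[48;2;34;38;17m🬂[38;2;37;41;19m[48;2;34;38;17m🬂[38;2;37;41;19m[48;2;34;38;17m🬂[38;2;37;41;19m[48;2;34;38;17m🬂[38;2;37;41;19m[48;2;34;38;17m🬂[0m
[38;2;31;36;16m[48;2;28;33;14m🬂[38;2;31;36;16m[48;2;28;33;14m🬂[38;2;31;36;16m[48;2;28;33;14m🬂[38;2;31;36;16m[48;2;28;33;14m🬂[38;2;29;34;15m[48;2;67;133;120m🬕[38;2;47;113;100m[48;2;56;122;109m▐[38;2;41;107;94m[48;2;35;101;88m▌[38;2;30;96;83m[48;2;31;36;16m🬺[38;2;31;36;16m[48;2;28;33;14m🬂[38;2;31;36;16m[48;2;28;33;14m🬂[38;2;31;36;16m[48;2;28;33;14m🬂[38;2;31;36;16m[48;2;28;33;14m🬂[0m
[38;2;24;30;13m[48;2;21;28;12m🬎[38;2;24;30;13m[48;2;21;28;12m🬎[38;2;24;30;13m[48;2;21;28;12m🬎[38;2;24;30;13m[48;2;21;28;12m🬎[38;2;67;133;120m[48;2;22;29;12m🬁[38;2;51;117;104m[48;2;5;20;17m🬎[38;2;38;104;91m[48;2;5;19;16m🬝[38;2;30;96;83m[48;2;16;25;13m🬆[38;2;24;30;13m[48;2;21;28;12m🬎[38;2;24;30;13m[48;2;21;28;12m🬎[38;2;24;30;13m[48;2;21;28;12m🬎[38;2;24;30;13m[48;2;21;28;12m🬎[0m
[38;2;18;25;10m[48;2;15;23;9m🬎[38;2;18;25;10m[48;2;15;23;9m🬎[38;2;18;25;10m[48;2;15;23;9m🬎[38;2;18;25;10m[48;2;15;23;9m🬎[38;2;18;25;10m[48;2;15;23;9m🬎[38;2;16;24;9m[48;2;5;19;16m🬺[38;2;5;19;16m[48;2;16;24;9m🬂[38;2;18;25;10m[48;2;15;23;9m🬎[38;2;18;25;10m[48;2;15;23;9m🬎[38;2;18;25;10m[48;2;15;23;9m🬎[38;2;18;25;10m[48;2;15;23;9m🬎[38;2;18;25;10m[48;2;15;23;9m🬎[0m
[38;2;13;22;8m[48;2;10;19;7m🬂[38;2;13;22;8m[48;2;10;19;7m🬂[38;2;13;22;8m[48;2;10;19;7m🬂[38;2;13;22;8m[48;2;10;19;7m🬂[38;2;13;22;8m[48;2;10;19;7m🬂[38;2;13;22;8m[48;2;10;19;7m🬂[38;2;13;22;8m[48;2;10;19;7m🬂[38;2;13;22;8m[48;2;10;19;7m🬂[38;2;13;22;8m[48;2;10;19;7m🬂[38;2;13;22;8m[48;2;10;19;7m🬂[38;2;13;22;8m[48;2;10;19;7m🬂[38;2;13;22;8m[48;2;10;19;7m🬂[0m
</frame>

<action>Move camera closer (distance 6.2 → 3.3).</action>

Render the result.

<frame>
[38;2;44;46;22m[48;2;40;43;20m🬂[38;2;44;46;22m[48;2;40;43;20m🬂[38;2;44;46;22m[48;2;40;43;20m🬂[38;2;44;46;22m[48;2;40;43;20m🬂[38;2;42;45;21m[48;2;56;122;109m🬎[38;2;42;45;21m[48;2;43;109;96m🬎[38;2;43;45;21m[48;2;34;100;87m🬊[38;2;42;45;21m[48;2;29;95;82m🬎[38;2;27;93;80m[48;2;41;44;21m🬏[38;2;44;46;22m[48;2;40;43;20m🬂[38;2;44;46;22m[48;2;40;43;20m🬂[38;2;44;46;22m[48;2;40;43;20m🬂[0m
[38;2;37;41;19m[48;2;34;38;17m🬂[38;2;37;41;19m[48;2;34;38;17m🬂[38;2;35;39;18m[48;2;104;170;157m🬝[38;2;37;41;19m[48;2;83;149;136m🬀[38;2;59;125;112m[48;2;69;134;122m▐[38;2;44;110;97m[48;2;51;117;104m▐[38;2;34;100;87m[48;2;38;104;91m▐[38;2;29;95;82m[48;2;31;96;83m▐[38;2;27;93;80m[48;2;28;94;81m🬨[38;2;26;92;79m[48;2;36;40;18m🬱[38;2;37;41;19m[48;2;34;38;17m🬂[38;2;37;41;19m[48;2;34;38;17m🬂[0m
[38;2;31;36;16m[48;2;28;33;14m🬂[38;2;31;36;16m[48;2;28;33;14m🬂[38;2;111;177;164m[48;2;29;34;15m▐[38;2;89;155;142m[48;2;100;166;153m▐[38;2;67;133;120m[48;2;78;144;131m▐[38;2;47;113;100m[48;2;56;122;109m▐[38;2;41;107;94m[48;2;35;101;88m▌[38;2;32;98;85m[48;2;29;95;82m▌[38;2;28;94;81m[48;2;27;93;80m▌[38;2;26;92;79m[48;2;26;92;79m [38;2;31;36;16m[48;2;28;33;14m🬂[38;2;31;36;16m[48;2;28;33;14m🬂[0m
[38;2;24;30;13m[48;2;21;28;12m🬎[38;2;24;30;13m[48;2;21;28;12m🬎[38;2;109;175;162m[48;2;22;29;12m🬉[38;2;96;162;149m[48;2;85;151;138m▌[38;2;74;140;127m[48;2;64;130;117m▌[38;2;54;120;107m[48;2;46;112;99m▌[38;2;40;106;93m[48;2;34;100;87m▌[38;2;31;97;84m[48;2;29;95;82m▌[38;2;28;94;81m[48;2;27;93;80m🬄[38;2;26;92;79m[48;2;21;28;12m🬝[38;2;24;30;13m[48;2;21;28;12m🬎[38;2;24;30;13m[48;2;21;28;12m🬎[0m
[38;2;18;25;10m[48;2;15;23;9m🬎[38;2;18;25;10m[48;2;15;23;9m🬎[38;2;18;25;10m[48;2;15;23;9m🬎[38;2;76;142;129m[48;2;16;24;9m🬁[38;2;59;125;112m[48;2;10;21;12m🬎[38;2;43;109;96m[48;2;5;19;16m🬬[38;2;35;101;88m[48;2;32;98;85m▌[38;2;29;95;82m[48;2;5;19;16m🬎[38;2;27;93;80m[48;2;15;23;9m🬆[38;2;18;25;10m[48;2;15;23;9m🬎[38;2;18;25;10m[48;2;15;23;9m🬎[38;2;18;25;10m[48;2;15;23;9m🬎[0m
[38;2;13;22;8m[48;2;10;19;7m🬂[38;2;13;22;8m[48;2;10;19;7m🬂[38;2;13;22;8m[48;2;10;19;7m🬂[38;2;13;22;8m[48;2;10;19;7m🬂[38;2;13;22;8m[48;2;10;19;7m🬂[38;2;10;20;7m[48;2;5;19;16m🬺[38;2;5;19;16m[48;2;10;19;7m🬂[38;2;13;22;8m[48;2;10;19;7m🬂[38;2;13;22;8m[48;2;10;19;7m🬂[38;2;13;22;8m[48;2;10;19;7m🬂[38;2;13;22;8m[48;2;10;19;7m🬂[38;2;13;22;8m[48;2;10;19;7m🬂[0m
</frame>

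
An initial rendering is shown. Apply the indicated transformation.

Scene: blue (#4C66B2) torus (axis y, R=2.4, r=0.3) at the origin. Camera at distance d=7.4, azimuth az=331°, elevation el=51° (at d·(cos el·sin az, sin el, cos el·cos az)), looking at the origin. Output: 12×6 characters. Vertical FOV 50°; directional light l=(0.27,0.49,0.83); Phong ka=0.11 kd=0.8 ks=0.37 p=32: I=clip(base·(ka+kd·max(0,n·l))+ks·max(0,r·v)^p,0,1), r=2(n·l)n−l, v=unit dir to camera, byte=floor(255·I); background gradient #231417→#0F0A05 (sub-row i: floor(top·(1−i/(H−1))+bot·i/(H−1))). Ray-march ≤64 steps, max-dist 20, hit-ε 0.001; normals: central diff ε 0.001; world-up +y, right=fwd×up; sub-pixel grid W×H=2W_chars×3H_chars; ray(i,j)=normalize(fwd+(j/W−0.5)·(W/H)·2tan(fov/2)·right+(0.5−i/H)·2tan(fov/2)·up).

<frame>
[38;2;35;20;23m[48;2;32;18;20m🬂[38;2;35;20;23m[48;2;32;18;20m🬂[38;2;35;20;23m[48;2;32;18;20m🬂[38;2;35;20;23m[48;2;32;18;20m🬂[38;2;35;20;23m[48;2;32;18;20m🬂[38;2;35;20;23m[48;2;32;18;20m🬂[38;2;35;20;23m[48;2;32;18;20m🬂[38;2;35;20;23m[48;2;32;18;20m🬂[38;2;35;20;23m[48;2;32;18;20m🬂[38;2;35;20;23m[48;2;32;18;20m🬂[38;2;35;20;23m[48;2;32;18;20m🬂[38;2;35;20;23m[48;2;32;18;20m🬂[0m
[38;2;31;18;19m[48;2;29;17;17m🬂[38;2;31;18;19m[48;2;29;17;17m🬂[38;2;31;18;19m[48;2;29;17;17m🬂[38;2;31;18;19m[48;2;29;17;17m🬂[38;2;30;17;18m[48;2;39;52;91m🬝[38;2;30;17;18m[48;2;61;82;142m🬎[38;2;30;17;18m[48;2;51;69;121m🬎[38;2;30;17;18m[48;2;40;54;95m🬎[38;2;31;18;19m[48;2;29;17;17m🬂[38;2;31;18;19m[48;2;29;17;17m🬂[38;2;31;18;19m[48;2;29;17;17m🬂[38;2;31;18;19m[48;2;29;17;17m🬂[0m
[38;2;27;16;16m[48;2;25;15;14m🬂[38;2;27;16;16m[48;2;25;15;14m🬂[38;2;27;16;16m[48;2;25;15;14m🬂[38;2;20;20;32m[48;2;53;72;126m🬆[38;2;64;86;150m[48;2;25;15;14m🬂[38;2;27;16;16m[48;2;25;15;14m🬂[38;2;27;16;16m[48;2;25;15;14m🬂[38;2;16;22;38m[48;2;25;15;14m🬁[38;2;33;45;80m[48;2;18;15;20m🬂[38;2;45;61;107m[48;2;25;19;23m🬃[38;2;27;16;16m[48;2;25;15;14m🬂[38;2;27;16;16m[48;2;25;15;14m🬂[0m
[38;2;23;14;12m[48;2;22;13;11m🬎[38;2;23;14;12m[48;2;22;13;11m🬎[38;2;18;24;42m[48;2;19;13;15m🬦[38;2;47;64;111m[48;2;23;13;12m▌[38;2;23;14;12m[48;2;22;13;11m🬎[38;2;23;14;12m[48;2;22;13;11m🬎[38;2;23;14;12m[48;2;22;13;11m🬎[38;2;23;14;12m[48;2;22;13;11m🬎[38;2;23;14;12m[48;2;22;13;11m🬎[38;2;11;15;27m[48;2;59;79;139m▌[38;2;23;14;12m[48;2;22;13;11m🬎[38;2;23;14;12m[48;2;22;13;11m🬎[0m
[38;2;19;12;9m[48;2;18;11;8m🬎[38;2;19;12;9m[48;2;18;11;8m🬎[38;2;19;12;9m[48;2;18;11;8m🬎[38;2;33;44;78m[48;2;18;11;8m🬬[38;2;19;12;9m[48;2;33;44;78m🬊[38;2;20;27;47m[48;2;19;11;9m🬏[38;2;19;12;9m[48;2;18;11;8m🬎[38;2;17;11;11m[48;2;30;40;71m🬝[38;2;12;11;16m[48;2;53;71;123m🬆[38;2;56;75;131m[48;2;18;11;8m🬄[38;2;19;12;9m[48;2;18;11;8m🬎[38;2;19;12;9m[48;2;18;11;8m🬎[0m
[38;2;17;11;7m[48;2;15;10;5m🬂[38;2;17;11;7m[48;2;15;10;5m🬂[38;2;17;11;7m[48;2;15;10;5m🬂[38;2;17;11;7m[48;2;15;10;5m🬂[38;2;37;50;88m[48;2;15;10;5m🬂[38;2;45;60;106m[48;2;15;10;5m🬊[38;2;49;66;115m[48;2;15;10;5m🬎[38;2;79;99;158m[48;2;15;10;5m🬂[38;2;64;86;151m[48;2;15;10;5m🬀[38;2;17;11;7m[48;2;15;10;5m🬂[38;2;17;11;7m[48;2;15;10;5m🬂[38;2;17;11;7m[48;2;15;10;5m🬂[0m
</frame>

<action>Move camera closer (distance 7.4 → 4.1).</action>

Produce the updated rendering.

<frame>
[38;2;35;20;23m[48;2;32;18;20m🬂[38;2;35;20;23m[48;2;32;18;20m🬂[38;2;35;20;23m[48;2;32;18;20m🬂[38;2;35;20;23m[48;2;32;18;20m🬂[38;2;31;21;28m[48;2;44;59;103m🬝[38;2;34;19;22m[48;2;51;69;120m🬎[38;2;34;19;22m[48;2;49;66;116m🬎[38;2;34;19;22m[48;2;42;57;99m🬎[38;2;32;43;76m[48;2;33;19;21m🬏[38;2;35;20;23m[48;2;32;18;20m🬂[38;2;35;20;23m[48;2;32;18;20m🬂[38;2;35;20;23m[48;2;32;18;20m🬂[0m
[38;2;31;18;19m[48;2;29;17;17m🬂[38;2;26;17;20m[48;2;52;70;123m🬝[38;2;31;18;19m[48;2;60;80;140m🬂[38;2;62;82;142m[48;2;29;17;17m🬝[38;2;81;102;164m[48;2;27;22;30m🬆[38;2;57;77;135m[48;2;29;17;17m🬂[38;2;47;63;110m[48;2;29;17;17m🬂[38;2;40;53;94m[48;2;24;15;17m🬂[38;2;36;49;86m[48;2;22;19;27m🬂[38;2;32;44;77m[48;2;17;17;27m🬈[38;2;33;44;77m[48;2;27;19;24m🬢[38;2;44;60;104m[48;2;30;17;18m🬏[0m
[38;2;22;17;22m[48;2;45;61;107m🬆[38;2;58;79;138m[48;2;25;15;14m🬝[38;2;63;84;148m[48;2;25;15;14m🬀[38;2;27;16;16m[48;2;25;15;14m🬂[38;2;27;16;16m[48;2;25;15;14m🬂[38;2;27;16;16m[48;2;25;15;14m🬂[38;2;27;16;16m[48;2;25;15;14m🬂[38;2;27;16;16m[48;2;25;15;14m🬂[38;2;27;16;16m[48;2;25;15;14m🬂[38;2;27;16;16m[48;2;25;15;14m🬂[38;2;8;11;20m[48;2;25;15;14m🬊[38;2;38;51;90m[48;2;14;19;33m🬉[0m
[38;2;46;62;108m[48;2;52;71;124m🬲[38;2;49;66;116m[48;2;23;18;22m🬀[38;2;23;14;12m[48;2;22;13;11m🬎[38;2;23;14;12m[48;2;22;13;11m🬎[38;2;23;14;12m[48;2;22;13;11m🬎[38;2;23;14;12m[48;2;22;13;11m🬎[38;2;23;14;12m[48;2;22;13;11m🬎[38;2;23;14;12m[48;2;22;13;11m🬎[38;2;23;14;12m[48;2;22;13;11m🬎[38;2;23;14;12m[48;2;22;13;11m🬎[38;2;23;14;12m[48;2;22;13;11m🬎[38;2;8;11;19m[48;2;22;13;11m🬬[0m
[38;2;42;57;101m[48;2;38;52;91m🬆[38;2;19;12;9m[48;2;18;11;8m🬎[38;2;19;12;9m[48;2;18;11;8m🬎[38;2;19;12;9m[48;2;18;11;8m🬎[38;2;19;12;9m[48;2;18;11;8m🬎[38;2;19;12;9m[48;2;18;11;8m🬎[38;2;19;12;9m[48;2;18;11;8m🬎[38;2;19;12;9m[48;2;18;11;8m🬎[38;2;19;12;9m[48;2;18;11;8m🬎[38;2;19;12;9m[48;2;18;11;8m🬎[38;2;19;12;9m[48;2;18;11;8m🬎[38;2;19;11;9m[48;2;8;11;19m▌[0m
[38;2;38;51;90m[48;2;36;49;86m🬄[38;2;16;10;6m[48;2;28;37;65m🬉[38;2;17;11;7m[48;2;15;10;5m🬂[38;2;17;11;7m[48;2;15;10;5m🬂[38;2;17;11;7m[48;2;15;10;5m🬂[38;2;17;11;7m[48;2;15;10;5m🬂[38;2;17;11;7m[48;2;15;10;5m🬂[38;2;17;11;7m[48;2;15;10;5m🬂[38;2;17;11;7m[48;2;15;10;5m🬂[38;2;17;11;7m[48;2;15;10;5m🬂[38;2;16;10;6m[48;2;8;11;19m🬝[38;2;9;12;22m[48;2;27;37;65m🬝[0m
</frame>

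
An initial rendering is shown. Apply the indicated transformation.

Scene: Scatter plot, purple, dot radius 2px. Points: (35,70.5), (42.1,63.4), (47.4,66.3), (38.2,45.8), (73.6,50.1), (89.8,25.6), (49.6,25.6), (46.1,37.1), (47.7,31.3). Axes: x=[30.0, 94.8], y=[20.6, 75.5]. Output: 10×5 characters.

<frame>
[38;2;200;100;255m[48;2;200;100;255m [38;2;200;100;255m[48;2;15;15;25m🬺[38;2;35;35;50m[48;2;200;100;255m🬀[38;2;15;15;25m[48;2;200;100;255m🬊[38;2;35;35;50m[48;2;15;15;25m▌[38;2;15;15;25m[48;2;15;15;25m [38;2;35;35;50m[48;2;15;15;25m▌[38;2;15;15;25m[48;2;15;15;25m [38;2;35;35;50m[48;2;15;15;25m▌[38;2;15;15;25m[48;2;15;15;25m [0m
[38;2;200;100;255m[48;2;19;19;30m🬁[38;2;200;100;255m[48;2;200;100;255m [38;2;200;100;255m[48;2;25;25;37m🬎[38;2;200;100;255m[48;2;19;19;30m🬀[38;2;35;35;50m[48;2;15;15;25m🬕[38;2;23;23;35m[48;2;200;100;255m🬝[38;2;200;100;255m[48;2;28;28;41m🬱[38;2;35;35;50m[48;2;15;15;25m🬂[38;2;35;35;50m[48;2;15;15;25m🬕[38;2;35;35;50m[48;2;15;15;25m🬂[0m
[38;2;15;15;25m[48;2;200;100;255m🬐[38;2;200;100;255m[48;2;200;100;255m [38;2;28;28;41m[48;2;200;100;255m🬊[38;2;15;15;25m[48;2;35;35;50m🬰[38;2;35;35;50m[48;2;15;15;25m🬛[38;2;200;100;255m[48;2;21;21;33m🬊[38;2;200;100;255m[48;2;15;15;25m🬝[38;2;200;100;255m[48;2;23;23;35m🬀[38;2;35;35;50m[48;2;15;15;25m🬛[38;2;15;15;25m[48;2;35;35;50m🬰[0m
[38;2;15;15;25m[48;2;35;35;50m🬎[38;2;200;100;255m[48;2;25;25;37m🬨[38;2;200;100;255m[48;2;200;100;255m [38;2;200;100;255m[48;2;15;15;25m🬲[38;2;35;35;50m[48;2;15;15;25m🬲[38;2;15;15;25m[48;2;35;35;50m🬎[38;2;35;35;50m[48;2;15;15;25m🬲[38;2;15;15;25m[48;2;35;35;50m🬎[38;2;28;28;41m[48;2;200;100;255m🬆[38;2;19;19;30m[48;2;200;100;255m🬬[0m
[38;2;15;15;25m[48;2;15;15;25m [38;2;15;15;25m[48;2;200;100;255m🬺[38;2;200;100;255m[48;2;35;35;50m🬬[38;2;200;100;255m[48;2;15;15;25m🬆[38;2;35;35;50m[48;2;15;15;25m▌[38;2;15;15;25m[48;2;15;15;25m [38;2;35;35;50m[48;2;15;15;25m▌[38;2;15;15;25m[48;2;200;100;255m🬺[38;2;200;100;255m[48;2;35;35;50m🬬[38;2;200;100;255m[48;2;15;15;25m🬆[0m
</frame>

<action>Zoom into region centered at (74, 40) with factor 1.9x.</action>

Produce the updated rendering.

<frame>
[38;2;15;15;25m[48;2;15;15;25m [38;2;15;15;25m[48;2;15;15;25m [38;2;35;35;50m[48;2;15;15;25m▌[38;2;15;15;25m[48;2;200;100;255m🬝[38;2;35;35;50m[48;2;200;100;255m🬀[38;2;15;15;25m[48;2;200;100;255m🬊[38;2;35;35;50m[48;2;15;15;25m▌[38;2;15;15;25m[48;2;15;15;25m [38;2;35;35;50m[48;2;15;15;25m▌[38;2;15;15;25m[48;2;15;15;25m [0m
[38;2;35;35;50m[48;2;15;15;25m🬂[38;2;35;35;50m[48;2;15;15;25m🬂[38;2;35;35;50m[48;2;15;15;25m🬕[38;2;35;35;50m[48;2;15;15;25m🬂[38;2;200;100;255m[48;2;28;28;41m🬊[38;2;200;100;255m[48;2;19;19;30m🬀[38;2;35;35;50m[48;2;15;15;25m🬕[38;2;35;35;50m[48;2;15;15;25m🬂[38;2;35;35;50m[48;2;15;15;25m🬕[38;2;35;35;50m[48;2;15;15;25m🬂[0m
[38;2;15;15;25m[48;2;35;35;50m🬰[38;2;15;15;25m[48;2;35;35;50m🬰[38;2;35;35;50m[48;2;15;15;25m🬛[38;2;15;15;25m[48;2;35;35;50m🬰[38;2;35;35;50m[48;2;15;15;25m🬛[38;2;15;15;25m[48;2;35;35;50m🬰[38;2;35;35;50m[48;2;15;15;25m🬛[38;2;15;15;25m[48;2;35;35;50m🬰[38;2;35;35;50m[48;2;15;15;25m🬛[38;2;15;15;25m[48;2;35;35;50m🬰[0m
[38;2;15;15;25m[48;2;35;35;50m🬎[38;2;15;15;25m[48;2;35;35;50m🬎[38;2;35;35;50m[48;2;15;15;25m🬲[38;2;15;15;25m[48;2;35;35;50m🬎[38;2;35;35;50m[48;2;15;15;25m🬲[38;2;15;15;25m[48;2;35;35;50m🬎[38;2;35;35;50m[48;2;15;15;25m🬲[38;2;15;15;25m[48;2;35;35;50m🬎[38;2;35;35;50m[48;2;15;15;25m🬲[38;2;19;19;30m[48;2;200;100;255m🬬[0m
[38;2;15;15;25m[48;2;15;15;25m [38;2;15;15;25m[48;2;15;15;25m [38;2;35;35;50m[48;2;15;15;25m▌[38;2;15;15;25m[48;2;15;15;25m [38;2;35;35;50m[48;2;15;15;25m▌[38;2;15;15;25m[48;2;15;15;25m [38;2;35;35;50m[48;2;15;15;25m▌[38;2;15;15;25m[48;2;15;15;25m [38;2;35;35;50m[48;2;200;100;255m🬐[38;2;200;100;255m[48;2;200;100;255m [0m
</frame>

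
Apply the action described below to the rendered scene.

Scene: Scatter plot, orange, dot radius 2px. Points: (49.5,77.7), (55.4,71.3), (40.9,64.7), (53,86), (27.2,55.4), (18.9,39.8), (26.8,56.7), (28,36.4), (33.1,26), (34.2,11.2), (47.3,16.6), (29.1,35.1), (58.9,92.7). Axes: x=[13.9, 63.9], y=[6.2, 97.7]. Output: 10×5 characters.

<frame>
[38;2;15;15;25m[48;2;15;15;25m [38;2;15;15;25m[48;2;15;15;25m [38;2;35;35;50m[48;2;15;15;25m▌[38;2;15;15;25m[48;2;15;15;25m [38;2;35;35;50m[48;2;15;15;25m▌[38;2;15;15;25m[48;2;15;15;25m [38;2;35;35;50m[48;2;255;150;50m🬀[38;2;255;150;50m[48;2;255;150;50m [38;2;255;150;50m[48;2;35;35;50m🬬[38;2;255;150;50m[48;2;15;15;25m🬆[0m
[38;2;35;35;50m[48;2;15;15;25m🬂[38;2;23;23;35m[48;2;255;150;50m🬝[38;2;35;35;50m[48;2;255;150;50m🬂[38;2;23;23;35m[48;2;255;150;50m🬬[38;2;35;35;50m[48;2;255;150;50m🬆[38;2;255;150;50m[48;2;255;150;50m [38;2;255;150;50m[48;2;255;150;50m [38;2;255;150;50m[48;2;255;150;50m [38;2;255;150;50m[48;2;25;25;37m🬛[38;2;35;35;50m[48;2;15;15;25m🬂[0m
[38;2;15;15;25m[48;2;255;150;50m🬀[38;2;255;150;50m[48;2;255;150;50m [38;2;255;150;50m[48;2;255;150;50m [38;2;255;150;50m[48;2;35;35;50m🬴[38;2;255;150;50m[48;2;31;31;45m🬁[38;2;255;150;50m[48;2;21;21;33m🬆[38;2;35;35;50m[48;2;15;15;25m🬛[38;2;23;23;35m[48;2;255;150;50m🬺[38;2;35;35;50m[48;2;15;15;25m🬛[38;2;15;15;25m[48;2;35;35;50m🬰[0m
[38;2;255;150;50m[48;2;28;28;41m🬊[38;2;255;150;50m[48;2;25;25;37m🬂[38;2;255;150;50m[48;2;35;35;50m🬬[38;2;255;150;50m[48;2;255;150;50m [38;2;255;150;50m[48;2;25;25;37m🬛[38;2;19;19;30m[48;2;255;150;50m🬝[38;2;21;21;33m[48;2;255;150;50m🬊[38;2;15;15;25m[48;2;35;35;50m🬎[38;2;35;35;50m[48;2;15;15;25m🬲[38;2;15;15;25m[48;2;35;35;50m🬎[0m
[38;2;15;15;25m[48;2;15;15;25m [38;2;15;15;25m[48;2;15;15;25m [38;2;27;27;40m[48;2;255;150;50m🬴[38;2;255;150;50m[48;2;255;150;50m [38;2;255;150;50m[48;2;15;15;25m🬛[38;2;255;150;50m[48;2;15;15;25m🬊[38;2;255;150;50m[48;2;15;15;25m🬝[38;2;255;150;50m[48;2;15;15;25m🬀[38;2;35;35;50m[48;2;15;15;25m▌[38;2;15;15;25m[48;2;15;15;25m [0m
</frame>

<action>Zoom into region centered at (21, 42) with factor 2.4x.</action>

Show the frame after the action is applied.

<frame>
[38;2;15;15;25m[48;2;15;15;25m [38;2;15;15;25m[48;2;15;15;25m [38;2;35;35;50m[48;2;15;15;25m▌[38;2;15;15;25m[48;2;15;15;25m [38;2;35;35;50m[48;2;15;15;25m▌[38;2;15;15;25m[48;2;15;15;25m [38;2;35;35;50m[48;2;255;150;50m🬐[38;2;255;150;50m[48;2;255;150;50m [38;2;21;21;33m[48;2;255;150;50m🬊[38;2;15;15;25m[48;2;15;15;25m [0m
[38;2;35;35;50m[48;2;15;15;25m🬂[38;2;35;35;50m[48;2;15;15;25m🬂[38;2;35;35;50m[48;2;15;15;25m🬕[38;2;23;23;35m[48;2;255;150;50m🬝[38;2;35;35;50m[48;2;15;15;25m🬕[38;2;35;35;50m[48;2;15;15;25m🬂[38;2;35;35;50m[48;2;15;15;25m🬕[38;2;255;150;50m[48;2;15;15;25m🬊[38;2;255;150;50m[48;2;27;27;40m🬀[38;2;35;35;50m[48;2;15;15;25m🬂[0m
[38;2;15;15;25m[48;2;35;35;50m🬰[38;2;15;15;25m[48;2;35;35;50m🬰[38;2;27;27;40m[48;2;255;150;50m🬴[38;2;255;150;50m[48;2;255;150;50m [38;2;255;150;50m[48;2;15;15;25m🬛[38;2;15;15;25m[48;2;35;35;50m🬰[38;2;35;35;50m[48;2;15;15;25m🬛[38;2;21;21;33m[48;2;255;150;50m🬆[38;2;28;28;41m[48;2;255;150;50m🬊[38;2;15;15;25m[48;2;35;35;50m🬰[0m
[38;2;15;15;25m[48;2;35;35;50m🬎[38;2;15;15;25m[48;2;35;35;50m🬎[38;2;35;35;50m[48;2;15;15;25m🬲[38;2;23;23;35m[48;2;255;150;50m🬺[38;2;35;35;50m[48;2;15;15;25m🬲[38;2;15;15;25m[48;2;35;35;50m🬎[38;2;255;150;50m[48;2;31;31;45m🬁[38;2;255;150;50m[48;2;35;35;50m🬬[38;2;255;150;50m[48;2;35;35;50m🬝[38;2;255;150;50m[48;2;23;23;35m🬀[0m
[38;2;15;15;25m[48;2;15;15;25m [38;2;15;15;25m[48;2;15;15;25m [38;2;35;35;50m[48;2;15;15;25m▌[38;2;15;15;25m[48;2;15;15;25m [38;2;35;35;50m[48;2;15;15;25m▌[38;2;15;15;25m[48;2;15;15;25m [38;2;35;35;50m[48;2;15;15;25m▌[38;2;15;15;25m[48;2;15;15;25m [38;2;35;35;50m[48;2;15;15;25m▌[38;2;15;15;25m[48;2;15;15;25m [0m
</frame>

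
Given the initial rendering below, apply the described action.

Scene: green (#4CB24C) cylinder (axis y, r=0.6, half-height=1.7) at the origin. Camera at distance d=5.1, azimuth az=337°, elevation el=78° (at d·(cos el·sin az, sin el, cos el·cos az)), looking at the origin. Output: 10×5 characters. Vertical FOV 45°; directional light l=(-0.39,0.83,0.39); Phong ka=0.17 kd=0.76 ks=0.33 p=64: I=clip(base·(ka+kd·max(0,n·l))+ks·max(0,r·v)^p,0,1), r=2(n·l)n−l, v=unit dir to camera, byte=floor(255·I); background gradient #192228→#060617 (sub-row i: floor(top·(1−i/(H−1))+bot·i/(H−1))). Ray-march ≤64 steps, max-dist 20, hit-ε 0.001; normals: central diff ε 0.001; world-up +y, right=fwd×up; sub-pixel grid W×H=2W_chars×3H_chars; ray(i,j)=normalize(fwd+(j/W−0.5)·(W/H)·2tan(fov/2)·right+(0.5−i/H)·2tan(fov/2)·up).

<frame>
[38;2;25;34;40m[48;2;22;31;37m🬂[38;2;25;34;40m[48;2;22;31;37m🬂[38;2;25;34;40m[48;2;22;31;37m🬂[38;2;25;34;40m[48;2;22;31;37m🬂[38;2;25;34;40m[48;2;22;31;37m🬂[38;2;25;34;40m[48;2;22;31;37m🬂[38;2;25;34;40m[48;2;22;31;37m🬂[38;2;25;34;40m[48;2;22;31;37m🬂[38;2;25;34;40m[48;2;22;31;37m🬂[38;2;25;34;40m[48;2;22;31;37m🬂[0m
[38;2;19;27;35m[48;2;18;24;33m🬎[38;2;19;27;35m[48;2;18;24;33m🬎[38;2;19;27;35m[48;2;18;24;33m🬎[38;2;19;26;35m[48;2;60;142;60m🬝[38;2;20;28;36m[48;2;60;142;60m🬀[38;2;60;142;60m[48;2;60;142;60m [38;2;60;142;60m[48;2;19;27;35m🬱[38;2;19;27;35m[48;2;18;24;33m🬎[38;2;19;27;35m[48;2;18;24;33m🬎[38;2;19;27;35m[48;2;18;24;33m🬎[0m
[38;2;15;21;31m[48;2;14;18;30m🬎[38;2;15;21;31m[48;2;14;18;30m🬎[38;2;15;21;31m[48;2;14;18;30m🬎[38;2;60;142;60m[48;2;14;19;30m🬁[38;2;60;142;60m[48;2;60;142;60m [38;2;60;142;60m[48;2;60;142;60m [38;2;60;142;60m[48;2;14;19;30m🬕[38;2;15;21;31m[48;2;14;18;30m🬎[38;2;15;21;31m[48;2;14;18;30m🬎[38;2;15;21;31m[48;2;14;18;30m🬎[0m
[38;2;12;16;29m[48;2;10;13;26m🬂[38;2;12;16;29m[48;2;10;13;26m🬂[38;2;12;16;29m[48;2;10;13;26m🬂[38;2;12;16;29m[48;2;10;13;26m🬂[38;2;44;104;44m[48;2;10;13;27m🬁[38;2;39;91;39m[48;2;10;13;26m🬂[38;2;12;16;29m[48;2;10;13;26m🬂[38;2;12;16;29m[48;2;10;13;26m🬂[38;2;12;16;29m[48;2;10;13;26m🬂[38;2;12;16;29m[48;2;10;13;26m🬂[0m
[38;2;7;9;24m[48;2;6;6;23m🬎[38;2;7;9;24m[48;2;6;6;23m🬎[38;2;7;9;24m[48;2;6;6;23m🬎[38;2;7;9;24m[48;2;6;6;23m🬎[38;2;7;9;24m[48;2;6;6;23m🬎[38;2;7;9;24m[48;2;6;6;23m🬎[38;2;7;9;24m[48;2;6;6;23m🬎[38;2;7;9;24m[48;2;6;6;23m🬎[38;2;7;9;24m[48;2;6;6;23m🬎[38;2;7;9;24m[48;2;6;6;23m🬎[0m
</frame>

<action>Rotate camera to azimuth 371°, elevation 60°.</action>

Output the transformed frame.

<frame>
[38;2;25;34;40m[48;2;22;31;37m🬂[38;2;25;34;40m[48;2;22;31;37m🬂[38;2;25;34;40m[48;2;22;31;37m🬂[38;2;25;34;40m[48;2;22;31;37m🬂[38;2;24;33;39m[48;2;60;142;60m🬎[38;2;24;33;39m[48;2;60;142;60m🬎[38;2;60;142;60m[48;2;23;32;38m🬏[38;2;25;34;40m[48;2;22;31;37m🬂[38;2;25;34;40m[48;2;22;31;37m🬂[38;2;25;34;40m[48;2;22;31;37m🬂[0m
[38;2;19;27;35m[48;2;18;24;33m🬎[38;2;19;27;35m[48;2;18;24;33m🬎[38;2;19;27;35m[48;2;18;24;33m🬎[38;2;19;27;35m[48;2;18;24;33m🬎[38;2;60;142;60m[48;2;60;142;60m [38;2;60;142;60m[48;2;60;142;60m [38;2;60;142;60m[48;2;19;26;34m▌[38;2;19;27;35m[48;2;18;24;33m🬎[38;2;19;27;35m[48;2;18;24;33m🬎[38;2;19;27;35m[48;2;18;24;33m🬎[0m
[38;2;15;21;31m[48;2;14;18;30m🬎[38;2;15;21;31m[48;2;14;18;30m🬎[38;2;15;21;31m[48;2;14;18;30m🬎[38;2;15;21;31m[48;2;14;18;30m🬎[38;2;38;90;38m[48;2;43;103;43m▐[38;2;30;71;30m[48;2;20;47;20m▌[38;2;12;30;12m[48;2;15;20;31m▌[38;2;15;21;31m[48;2;14;18;30m🬎[38;2;15;21;31m[48;2;14;18;30m🬎[38;2;15;21;31m[48;2;14;18;30m🬎[0m
[38;2;12;16;29m[48;2;10;13;26m🬂[38;2;12;16;29m[48;2;10;13;26m🬂[38;2;12;16;29m[48;2;10;13;26m🬂[38;2;12;16;29m[48;2;10;13;26m🬂[38;2;11;14;27m[48;2;41;96;41m▌[38;2;30;71;30m[48;2;14;35;14m▌[38;2;12;16;29m[48;2;10;13;26m🬂[38;2;12;16;29m[48;2;10;13;26m🬂[38;2;12;16;29m[48;2;10;13;26m🬂[38;2;12;16;29m[48;2;10;13;26m🬂[0m
[38;2;7;9;24m[48;2;6;6;23m🬎[38;2;7;9;24m[48;2;6;6;23m🬎[38;2;7;9;24m[48;2;6;6;23m🬎[38;2;7;9;24m[48;2;6;6;23m🬎[38;2;7;9;24m[48;2;6;6;23m🬎[38;2;7;9;24m[48;2;6;6;23m🬎[38;2;7;9;24m[48;2;6;6;23m🬎[38;2;7;9;24m[48;2;6;6;23m🬎[38;2;7;9;24m[48;2;6;6;23m🬎[38;2;7;9;24m[48;2;6;6;23m🬎[0m
</frame>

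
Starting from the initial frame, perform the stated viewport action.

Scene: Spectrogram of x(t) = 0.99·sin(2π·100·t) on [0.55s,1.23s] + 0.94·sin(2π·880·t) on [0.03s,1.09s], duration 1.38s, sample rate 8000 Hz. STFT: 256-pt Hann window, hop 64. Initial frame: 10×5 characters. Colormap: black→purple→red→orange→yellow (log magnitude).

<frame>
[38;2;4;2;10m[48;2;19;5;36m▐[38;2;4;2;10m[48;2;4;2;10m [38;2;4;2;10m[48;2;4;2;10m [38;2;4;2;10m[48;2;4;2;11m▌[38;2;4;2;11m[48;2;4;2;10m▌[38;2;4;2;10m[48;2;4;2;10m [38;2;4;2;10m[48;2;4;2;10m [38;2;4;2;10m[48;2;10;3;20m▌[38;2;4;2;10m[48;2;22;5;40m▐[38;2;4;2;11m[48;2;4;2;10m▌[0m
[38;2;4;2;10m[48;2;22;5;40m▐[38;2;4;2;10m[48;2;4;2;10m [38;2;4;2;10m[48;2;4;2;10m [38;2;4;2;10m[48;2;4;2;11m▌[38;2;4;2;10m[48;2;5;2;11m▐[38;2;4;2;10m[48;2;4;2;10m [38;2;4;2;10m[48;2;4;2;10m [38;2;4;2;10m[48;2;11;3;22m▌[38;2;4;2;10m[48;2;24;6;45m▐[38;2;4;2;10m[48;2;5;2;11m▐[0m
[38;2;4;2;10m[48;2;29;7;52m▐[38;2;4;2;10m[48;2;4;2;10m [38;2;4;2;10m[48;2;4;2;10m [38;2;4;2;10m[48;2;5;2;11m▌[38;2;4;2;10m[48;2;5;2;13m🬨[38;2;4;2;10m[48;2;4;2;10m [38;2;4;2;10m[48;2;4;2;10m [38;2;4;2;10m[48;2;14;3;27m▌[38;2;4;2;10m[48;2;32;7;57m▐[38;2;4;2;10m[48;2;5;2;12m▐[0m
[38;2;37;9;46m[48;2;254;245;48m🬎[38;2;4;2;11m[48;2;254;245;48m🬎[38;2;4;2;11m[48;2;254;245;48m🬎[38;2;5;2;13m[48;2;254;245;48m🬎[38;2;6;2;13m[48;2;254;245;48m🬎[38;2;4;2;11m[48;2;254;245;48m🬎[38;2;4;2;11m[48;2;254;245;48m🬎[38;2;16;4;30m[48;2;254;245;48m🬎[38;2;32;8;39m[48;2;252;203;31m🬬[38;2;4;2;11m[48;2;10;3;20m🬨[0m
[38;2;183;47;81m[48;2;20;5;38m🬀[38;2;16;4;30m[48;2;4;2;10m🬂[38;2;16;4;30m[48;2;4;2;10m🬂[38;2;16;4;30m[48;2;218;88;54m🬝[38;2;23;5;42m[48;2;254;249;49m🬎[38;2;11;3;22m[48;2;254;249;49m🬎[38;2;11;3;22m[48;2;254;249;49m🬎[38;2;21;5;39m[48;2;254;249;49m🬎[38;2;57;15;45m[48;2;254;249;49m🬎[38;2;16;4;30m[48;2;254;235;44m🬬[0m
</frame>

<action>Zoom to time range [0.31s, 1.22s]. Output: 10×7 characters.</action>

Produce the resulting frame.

<frame>
[38;2;4;2;10m[48;2;4;2;10m [38;2;4;2;10m[48;2;4;2;10m [38;2;4;2;10m[48;2;4;2;11m▌[38;2;4;2;10m[48;2;4;2;10m [38;2;4;2;10m[48;2;4;2;10m [38;2;4;2;10m[48;2;4;2;10m [38;2;4;2;10m[48;2;4;2;10m [38;2;4;2;10m[48;2;4;2;10m [38;2;4;2;10m[48;2;20;5;37m▌[38;2;4;2;10m[48;2;4;2;10m [0m
[38;2;4;2;10m[48;2;4;2;10m [38;2;4;2;10m[48;2;4;2;10m [38;2;4;2;10m[48;2;5;2;11m🬕[38;2;4;2;10m[48;2;4;2;10m [38;2;4;2;10m[48;2;4;2;10m [38;2;4;2;10m[48;2;4;2;10m [38;2;4;2;10m[48;2;4;2;10m [38;2;4;2;10m[48;2;4;2;10m [38;2;4;2;10m[48;2;21;5;39m▌[38;2;4;2;10m[48;2;4;2;10m [0m
[38;2;4;2;10m[48;2;4;2;10m [38;2;4;2;10m[48;2;4;2;10m [38;2;4;2;10m[48;2;5;2;11m▌[38;2;4;2;10m[48;2;4;2;10m [38;2;4;2;10m[48;2;4;2;10m [38;2;4;2;10m[48;2;4;2;10m [38;2;4;2;10m[48;2;4;2;10m [38;2;4;2;10m[48;2;4;2;10m [38;2;4;2;10m[48;2;24;6;43m▌[38;2;4;2;10m[48;2;4;2;10m [0m
[38;2;4;2;10m[48;2;4;2;10m [38;2;4;2;10m[48;2;4;2;10m [38;2;4;2;10m[48;2;5;2;12m▌[38;2;4;2;10m[48;2;4;2;10m [38;2;4;2;10m[48;2;4;2;10m [38;2;4;2;10m[48;2;4;2;10m [38;2;4;2;10m[48;2;4;2;10m [38;2;4;2;10m[48;2;4;2;10m [38;2;4;2;10m[48;2;29;7;52m▌[38;2;4;2;10m[48;2;4;2;10m [0m
[38;2;4;2;10m[48;2;4;2;11m🬎[38;2;4;2;10m[48;2;4;2;11m🬎[38;2;4;2;10m[48;2;7;2;15m▌[38;2;4;2;10m[48;2;4;2;11m🬎[38;2;4;2;10m[48;2;4;2;11m🬎[38;2;4;2;10m[48;2;4;2;11m🬎[38;2;4;2;10m[48;2;4;2;11m🬎[38;2;4;2;10m[48;2;4;2;11m🬎[38;2;4;2;10m[48;2;49;11;76m▌[38;2;4;2;10m[48;2;4;2;10m [0m
[38;2;254;245;48m[48;2;15;4;29m🬋[38;2;254;245;48m[48;2;15;4;29m🬋[38;2;254;245;48m[48;2;18;4;34m🬋[38;2;254;245;48m[48;2;15;4;30m🬋[38;2;254;245;48m[48;2;15;4;30m🬋[38;2;254;245;48m[48;2;15;4;30m🬋[38;2;254;245;48m[48;2;15;4;30m🬋[38;2;254;245;48m[48;2;15;4;30m🬋[38;2;236;180;58m[48;2;51;13;48m🬍[38;2;4;2;10m[48;2;4;2;10m [0m
[38;2;4;2;10m[48;2;4;2;10m [38;2;4;2;10m[48;2;4;2;10m [38;2;33;8;34m[48;2;254;249;49m🬝[38;2;9;3;19m[48;2;254;249;49m🬎[38;2;9;3;19m[48;2;254;249;49m🬎[38;2;9;3;19m[48;2;254;249;49m🬎[38;2;9;3;19m[48;2;254;249;49m🬎[38;2;9;3;19m[48;2;254;249;49m🬎[38;2;21;5;39m[48;2;254;249;49m🬎[38;2;9;3;19m[48;2;254;249;49m🬎[0m
</frame>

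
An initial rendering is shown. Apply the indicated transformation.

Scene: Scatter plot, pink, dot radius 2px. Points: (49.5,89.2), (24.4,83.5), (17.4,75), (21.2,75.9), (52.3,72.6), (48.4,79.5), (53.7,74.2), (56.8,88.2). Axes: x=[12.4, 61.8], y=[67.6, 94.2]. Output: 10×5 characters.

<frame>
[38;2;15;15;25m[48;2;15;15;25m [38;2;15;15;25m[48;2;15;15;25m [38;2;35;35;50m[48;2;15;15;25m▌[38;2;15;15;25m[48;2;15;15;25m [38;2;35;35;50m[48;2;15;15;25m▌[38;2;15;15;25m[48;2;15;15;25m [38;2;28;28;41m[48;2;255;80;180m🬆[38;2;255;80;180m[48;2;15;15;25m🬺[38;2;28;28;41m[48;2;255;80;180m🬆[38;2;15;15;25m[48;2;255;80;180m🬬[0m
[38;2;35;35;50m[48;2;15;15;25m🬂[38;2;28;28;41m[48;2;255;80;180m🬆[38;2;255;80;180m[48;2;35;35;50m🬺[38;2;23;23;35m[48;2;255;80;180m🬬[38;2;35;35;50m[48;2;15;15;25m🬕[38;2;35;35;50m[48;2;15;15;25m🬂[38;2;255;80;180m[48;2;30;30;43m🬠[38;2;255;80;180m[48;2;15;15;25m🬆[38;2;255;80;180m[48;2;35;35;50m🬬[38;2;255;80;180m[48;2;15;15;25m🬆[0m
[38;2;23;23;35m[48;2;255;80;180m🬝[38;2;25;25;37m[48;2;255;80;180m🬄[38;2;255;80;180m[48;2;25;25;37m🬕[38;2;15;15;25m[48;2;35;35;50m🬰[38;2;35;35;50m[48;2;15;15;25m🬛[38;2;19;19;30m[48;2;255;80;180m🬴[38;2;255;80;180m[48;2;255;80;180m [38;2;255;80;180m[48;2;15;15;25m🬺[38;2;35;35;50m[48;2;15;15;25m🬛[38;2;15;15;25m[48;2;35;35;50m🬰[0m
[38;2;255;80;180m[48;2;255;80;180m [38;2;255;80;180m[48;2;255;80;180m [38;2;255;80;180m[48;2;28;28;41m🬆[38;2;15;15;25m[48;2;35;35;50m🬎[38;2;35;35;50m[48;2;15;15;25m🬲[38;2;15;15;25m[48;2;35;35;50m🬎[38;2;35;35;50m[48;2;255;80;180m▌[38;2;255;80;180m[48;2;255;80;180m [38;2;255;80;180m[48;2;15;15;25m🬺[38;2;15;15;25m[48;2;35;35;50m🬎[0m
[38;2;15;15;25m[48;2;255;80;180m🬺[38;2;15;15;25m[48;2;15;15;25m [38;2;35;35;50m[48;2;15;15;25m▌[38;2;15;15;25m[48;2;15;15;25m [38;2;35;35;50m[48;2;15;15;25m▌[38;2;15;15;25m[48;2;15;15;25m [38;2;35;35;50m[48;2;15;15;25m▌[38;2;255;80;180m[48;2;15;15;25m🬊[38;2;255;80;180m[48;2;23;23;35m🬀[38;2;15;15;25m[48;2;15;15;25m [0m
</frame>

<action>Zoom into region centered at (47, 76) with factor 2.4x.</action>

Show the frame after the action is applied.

<frame>
[38;2;15;15;25m[48;2;15;15;25m [38;2;15;15;25m[48;2;15;15;25m [38;2;35;35;50m[48;2;15;15;25m▌[38;2;15;15;25m[48;2;15;15;25m [38;2;28;28;41m[48;2;255;80;180m🬆[38;2;255;80;180m[48;2;15;15;25m🬺[38;2;23;23;35m[48;2;255;80;180m🬬[38;2;15;15;25m[48;2;15;15;25m [38;2;35;35;50m[48;2;15;15;25m▌[38;2;15;15;25m[48;2;15;15;25m [0m
[38;2;35;35;50m[48;2;15;15;25m🬂[38;2;35;35;50m[48;2;15;15;25m🬂[38;2;35;35;50m[48;2;15;15;25m🬕[38;2;35;35;50m[48;2;15;15;25m🬂[38;2;255;80;180m[48;2;27;27;40m🬁[38;2;255;80;180m[48;2;15;15;25m🬆[38;2;35;35;50m[48;2;15;15;25m🬕[38;2;35;35;50m[48;2;15;15;25m🬂[38;2;35;35;50m[48;2;15;15;25m🬕[38;2;35;35;50m[48;2;15;15;25m🬂[0m
[38;2;15;15;25m[48;2;35;35;50m🬰[38;2;15;15;25m[48;2;35;35;50m🬰[38;2;35;35;50m[48;2;15;15;25m🬛[38;2;15;15;25m[48;2;35;35;50m🬰[38;2;35;35;50m[48;2;15;15;25m🬛[38;2;15;15;25m[48;2;35;35;50m🬰[38;2;35;35;50m[48;2;15;15;25m🬛[38;2;21;21;33m[48;2;255;80;180m🬆[38;2;27;27;40m[48;2;255;80;180m🬬[38;2;15;15;25m[48;2;35;35;50m🬰[0m
[38;2;15;15;25m[48;2;35;35;50m🬎[38;2;15;15;25m[48;2;35;35;50m🬎[38;2;35;35;50m[48;2;15;15;25m🬲[38;2;15;15;25m[48;2;35;35;50m🬎[38;2;35;35;50m[48;2;15;15;25m🬲[38;2;15;15;25m[48;2;35;35;50m🬎[38;2;35;35;50m[48;2;255;80;180m🬄[38;2;255;80;180m[48;2;255;80;180m [38;2;255;80;180m[48;2;25;25;37m🬕[38;2;15;15;25m[48;2;35;35;50m🬎[0m
[38;2;15;15;25m[48;2;15;15;25m [38;2;15;15;25m[48;2;15;15;25m [38;2;35;35;50m[48;2;15;15;25m▌[38;2;15;15;25m[48;2;15;15;25m [38;2;35;35;50m[48;2;15;15;25m▌[38;2;15;15;25m[48;2;15;15;25m [38;2;255;80;180m[48;2;27;27;40m🬁[38;2;255;80;180m[48;2;15;15;25m🬆[38;2;35;35;50m[48;2;15;15;25m▌[38;2;15;15;25m[48;2;15;15;25m [0m
</frame>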